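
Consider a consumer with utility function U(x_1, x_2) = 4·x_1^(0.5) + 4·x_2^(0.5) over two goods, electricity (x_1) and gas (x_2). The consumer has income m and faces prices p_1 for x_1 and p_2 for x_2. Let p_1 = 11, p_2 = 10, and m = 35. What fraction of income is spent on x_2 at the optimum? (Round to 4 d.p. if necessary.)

Numerically x_2/x_1 = 1.21, so x_1* = 35/(11 + 10·1.21) = 1.5152 and x_2* = 1.21·1.5152 = 1.8333.
Expenditure on x_2: 10·1.8333 = 18.3333; share = 0.5238.

share on x_2 = 0.5238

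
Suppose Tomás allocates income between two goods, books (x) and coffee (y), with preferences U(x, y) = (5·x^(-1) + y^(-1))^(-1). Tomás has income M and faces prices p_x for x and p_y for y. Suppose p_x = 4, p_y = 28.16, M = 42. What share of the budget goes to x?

share on x = 0.4573

From the CES first-order condition, 5·(y/x)^(2) = p_x/p_y.
Hence y/x = ((1/5)·p_x/p_y)^(1/(2)), i.e. raised to the 0.5 power.
Substitute y = (y/x)·x into the budget: x* = M/(p_x + p_y·(y/x)).
Numerically y/x = 0.16855, so x* = 42/(4 + 28.16·0.16855) = 4.802 and y* = 0.16855·4.802 = 0.8094.
Expenditure on x: 4·4.802 = 19.208; share = 0.4573.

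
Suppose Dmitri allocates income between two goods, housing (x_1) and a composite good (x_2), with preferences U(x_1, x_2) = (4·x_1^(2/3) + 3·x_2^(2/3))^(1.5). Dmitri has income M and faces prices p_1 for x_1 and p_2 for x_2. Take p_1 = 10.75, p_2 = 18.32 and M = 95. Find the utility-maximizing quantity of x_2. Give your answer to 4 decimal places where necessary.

MU_x_1 ∝ 4·x_1^(-1/3), MU_x_2 ∝ 3·x_2^(-1/3), so MRS = (4/3)·(x_2/x_1)^(1/3) = p_1/p_2.
Hence x_2/x_1 = ((3/4)·p_1/p_2)^(1/(1/3)), i.e. raised to the 3 power.
With the ratio pinned down, the budget gives x_1* = M/(p_1 + p_2·(x_2/x_1)) and x_2* = (x_2/x_1)·x_1*.
Numerically x_2/x_1 = 0.085238, so x_1* = 95/(10.75 + 18.32·0.085238) = 7.7163 and x_2* = 0.085238·7.7163 = 0.6577.

x_2* = 0.6577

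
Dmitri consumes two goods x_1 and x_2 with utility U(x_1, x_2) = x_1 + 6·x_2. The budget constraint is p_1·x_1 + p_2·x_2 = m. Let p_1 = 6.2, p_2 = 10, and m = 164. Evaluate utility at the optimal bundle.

Perfect substitutes: compare marginal utility per dollar. 1/p_1 vs 6/p_2 → 0.1613 vs 0.6.
x_2 gives more utility per dollar, so spend all income on x_2: x_2* = m/p_2, x_1* = 0.
Numerically: x_1* = 0, x_2* = 16.4.
Utility at the optimum: U(0, 16.4) = 98.4.

V = 98.4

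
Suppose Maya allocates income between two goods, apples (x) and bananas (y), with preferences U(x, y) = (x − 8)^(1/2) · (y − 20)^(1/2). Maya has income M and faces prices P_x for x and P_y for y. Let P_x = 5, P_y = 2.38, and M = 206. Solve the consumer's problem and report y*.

y* = 44.8739

Discretionary income = 206 − 8·5 − 20·2.38 = 118.4; y* = 20 + 0.5·118.4/2.38 = 44.8739.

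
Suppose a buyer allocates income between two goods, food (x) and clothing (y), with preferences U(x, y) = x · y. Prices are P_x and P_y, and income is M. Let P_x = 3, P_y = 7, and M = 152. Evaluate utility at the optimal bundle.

V = 275.0476

MU_x/MU_y = (y)/(x); tangency sets this equal to P_x/P_y.
So P_y·y = P_x·x; combined with the budget, a share 0.5 of income goes to x.
Demand: x*(P_x,P_y,M) = 0.5·M/P_x and y* = 0.5·M/P_y.
At P_x=3, P_y=7, M=152: x* = 0.5·152/3 = 25.3333, y* = 10.8571.
Utility at the optimum: U(25.3333, 10.8571) = 275.0476.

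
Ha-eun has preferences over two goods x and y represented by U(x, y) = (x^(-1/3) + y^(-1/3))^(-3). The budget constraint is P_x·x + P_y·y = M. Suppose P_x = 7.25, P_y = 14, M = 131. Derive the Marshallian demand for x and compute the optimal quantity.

Substitute y = (y/x)·x into the budget: x* = M/(P_x + P_y·(y/x)).
Numerically y/x = 0.61046, so x* = 131/(7.25 + 14·0.61046) = 8.293.

x* = 8.293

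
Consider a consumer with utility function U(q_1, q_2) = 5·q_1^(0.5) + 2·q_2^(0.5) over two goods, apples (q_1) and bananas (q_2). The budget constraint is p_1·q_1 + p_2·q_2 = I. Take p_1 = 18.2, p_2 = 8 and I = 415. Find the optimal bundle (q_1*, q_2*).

q_1* = 16.7172, q_2* = 13.8435

From the CES first-order condition, (5/2)·(q_2/q_1)^(0.5) = p_1/p_2.
Solve for the ratio: q_2/q_1 = [(2/5)·p_1/p_2]^(2).
With the ratio pinned down, the budget gives q_1* = I/(p_1 + p_2·(q_2/q_1)) and q_2* = (q_2/q_1)·q_1*.
Numerically q_2/q_1 = 0.8281, so q_1* = 415/(18.2 + 8·0.8281) = 16.7172 and q_2* = 0.8281·16.7172 = 13.8435.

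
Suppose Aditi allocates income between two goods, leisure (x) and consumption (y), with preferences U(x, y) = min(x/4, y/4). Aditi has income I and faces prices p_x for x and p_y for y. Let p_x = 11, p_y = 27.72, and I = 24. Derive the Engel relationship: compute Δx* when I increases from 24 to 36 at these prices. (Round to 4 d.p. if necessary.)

Δx* = 0.3099

With perfect complements, no substitution: consume in ratio x:y = 4:4.
Budget: p_x·x + p_y·x = I, so (4·p_x + 4·p_y)·x = 4·I.
Demand: x*(p_x,p_y,I) = 4·I/(4·p_x + 4·p_y), y* = 4·I/(4·p_x + 4·p_y).
Here 4·11 + 4·27.72 = 154.88, giving x* = 0.6198.
At I' = 36: x* = 0.9298. Change: 0.9298 − 0.6198 = 0.3099.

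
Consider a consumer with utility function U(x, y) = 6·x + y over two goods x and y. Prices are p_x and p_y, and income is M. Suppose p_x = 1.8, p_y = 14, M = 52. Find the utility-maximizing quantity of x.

x* = 28.8889

Perfect substitutes: compare marginal utility per dollar. 6/p_x vs 1/p_y → 3.3333 vs 0.0714.
x gives more utility per dollar, so spend all income on x: x* = M/p_x, y* = 0.
Numerically: x* = 28.8889, y* = 0.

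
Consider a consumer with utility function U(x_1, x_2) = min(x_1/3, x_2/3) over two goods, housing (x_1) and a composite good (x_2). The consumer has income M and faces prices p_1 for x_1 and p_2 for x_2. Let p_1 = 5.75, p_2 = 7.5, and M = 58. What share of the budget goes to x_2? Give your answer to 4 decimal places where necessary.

Leontief preferences: the optimum is at the kink where x_1/3 = x_2/3, i.e. x_2 = x_1.
Budget: p_1·x_1 + p_2·x_1 = M, so (3·p_1 + 3·p_2)·x_1 = 3·M.
Demand: x_1*(p_1,p_2,M) = 3·M/(3·p_1 + 3·p_2), x_2* = 3·M/(3·p_1 + 3·p_2).
Here 3·5.75 + 3·7.5 = 39.75, giving x_1* = 4.3774 and x_2* = 4.3774.
Expenditure on x_2: 7.5·4.3774 = 32.8302; share = 0.566.

share on x_2 = 0.566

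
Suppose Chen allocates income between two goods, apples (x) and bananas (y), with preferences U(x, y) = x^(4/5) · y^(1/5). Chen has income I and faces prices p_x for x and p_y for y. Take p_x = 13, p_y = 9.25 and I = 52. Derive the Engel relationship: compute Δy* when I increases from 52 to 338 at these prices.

Demand: x*(p_x,p_y,I) = 0.8·I/p_x and y* = 0.2·I/p_y.
At p_x=13, p_y=9.25, I=52: y* = 0.2·52/9.25 = 1.1243.
At I' = 338: y* = 7.3081. Change: 7.3081 − 1.1243 = 6.1838.

Δy* = 6.1838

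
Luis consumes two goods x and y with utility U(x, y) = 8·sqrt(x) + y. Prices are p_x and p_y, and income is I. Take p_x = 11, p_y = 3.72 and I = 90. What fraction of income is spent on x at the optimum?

share on x = 0.2237

Utility is quasi-linear in y; the FOC for x is 4/√x = p_x/p_y.
Thus x* = (4·p_y/p_x)² — independent of I — with the rest of income spent on y.
Plugging in: x* = (4·3.72/11)² = 1.8299, y* = 18.7826.
Expenditure on x: 11·1.8299 = 20.1286; share = 0.2237.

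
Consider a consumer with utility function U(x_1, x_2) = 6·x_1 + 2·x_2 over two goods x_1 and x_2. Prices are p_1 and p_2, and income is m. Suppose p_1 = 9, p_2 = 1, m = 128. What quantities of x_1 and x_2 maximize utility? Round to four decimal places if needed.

x_1* = 0, x_2* = 128

Linear utility — the consumer picks whichever good has higher MU/price: 6/9 = 0.6667 vs 2/1 = 2.
x_2 gives more utility per dollar, so spend all income on x_2: x_2* = m/p_2, x_1* = 0.
Numerically: x_1* = 0, x_2* = 128.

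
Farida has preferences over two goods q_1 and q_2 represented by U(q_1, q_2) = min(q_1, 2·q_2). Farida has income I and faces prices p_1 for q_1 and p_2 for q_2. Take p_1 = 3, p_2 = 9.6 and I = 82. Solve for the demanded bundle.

Leontief preferences: the optimum is at the kink where q_1/2 = q_2/1, i.e. q_2 = (1/2)·q_1.
Budget: p_1·q_1 + p_2·(1/2)·q_1 = I, so (2·p_1 + p_2)·q_1 = 2·I.
Demand: q_1*(p_1,p_2,I) = 2·I/(2·p_1 + p_2), q_2* = I/(2·p_1 + p_2).
Here 2·3 + 9.6 = 15.6, giving q_1* = 10.5128 and q_2* = 5.2564.

q_1* = 10.5128, q_2* = 5.2564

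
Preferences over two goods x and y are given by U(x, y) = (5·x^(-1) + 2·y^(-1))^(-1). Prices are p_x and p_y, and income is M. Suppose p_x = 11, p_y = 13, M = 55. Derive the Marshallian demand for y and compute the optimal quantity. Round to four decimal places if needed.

y* = 1.7237

MRS = MU_x/MU_y = (5/2)·(y/x)^(2). Set equal to p_x/p_y.
Solve for the ratio: y/x = [(2/5)·p_x/p_y]^(0.5).
Substitute y = (y/x)·x into the budget: x* = M/(p_x + p_y·(y/x)).
Numerically y/x = 0.581774, so x* = 55/(11 + 13·0.581774) = 2.9629 and y* = 0.581774·2.9629 = 1.7237.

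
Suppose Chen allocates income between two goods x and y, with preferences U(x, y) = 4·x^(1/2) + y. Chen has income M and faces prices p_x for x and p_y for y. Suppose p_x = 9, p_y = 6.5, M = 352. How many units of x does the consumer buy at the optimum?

x* = 2.0864

Thus x* = (2·p_y/p_x)² — independent of M — with the rest of income spent on y.
Plugging in: x* = (2·6.5/9)² = 2.0864.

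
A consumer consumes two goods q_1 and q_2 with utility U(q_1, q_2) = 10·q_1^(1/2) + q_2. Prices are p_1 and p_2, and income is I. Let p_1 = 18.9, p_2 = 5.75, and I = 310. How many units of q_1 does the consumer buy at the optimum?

Utility is quasi-linear in q_2; the FOC for q_1 is 5/√q_1 = p_1/p_2.
Thus q_1* = (5·p_2/p_1)² — independent of I — with the rest of income spent on q_2.
Plugging in: q_1* = (5·5.75/18.9)² = 2.3139.

q_1* = 2.3139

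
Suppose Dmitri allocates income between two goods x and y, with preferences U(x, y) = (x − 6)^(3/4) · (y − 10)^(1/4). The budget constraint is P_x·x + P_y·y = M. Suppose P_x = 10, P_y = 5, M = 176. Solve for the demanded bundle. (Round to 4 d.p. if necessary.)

x* = 10.95, y* = 13.3

MRS = 3·(y−10)/(x−6). Tangency with P_x/P_y gives y−10 = (1/3)·(P_x/P_y)·(x−6).
Substituting into the budget: x* = 6 + 0.75·(M − 6·P_x − 10·P_y)/P_x, and y* = 10 + 0.25·(…)/P_y.
Discretionary income = 176 − 6·10 − 10·5 = 66; x* = 6 + 0.75·66/10 = 10.95; y* = 10 + 0.25·66/5 = 13.3.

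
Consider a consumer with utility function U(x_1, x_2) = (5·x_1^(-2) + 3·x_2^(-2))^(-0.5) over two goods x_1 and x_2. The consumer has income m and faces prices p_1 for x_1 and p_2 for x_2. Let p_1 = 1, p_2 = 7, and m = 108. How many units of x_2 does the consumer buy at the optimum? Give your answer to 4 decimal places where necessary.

MU_x_1 ∝ 5·x_1^(-3), MU_x_2 ∝ 3·x_2^(-3), so MRS = (5/3)·(x_2/x_1)^(3) = p_1/p_2.
Solve for the ratio: x_2/x_1 = [(3/5)·p_1/p_2]^(1/3).
With the ratio pinned down, the budget gives x_1* = m/(p_1 + p_2·(x_2/x_1)) and x_2* = (x_2/x_1)·x_1*.
Numerically x_2/x_1 = 0.440911, so x_1* = 108/(1 + 7·0.440911) = 26.4293 and x_2* = 0.440911·26.4293 = 11.653.

x_2* = 11.653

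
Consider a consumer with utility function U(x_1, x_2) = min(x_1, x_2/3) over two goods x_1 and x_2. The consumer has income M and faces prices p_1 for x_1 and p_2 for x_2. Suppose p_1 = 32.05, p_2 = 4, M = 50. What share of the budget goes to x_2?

Leontief preferences: the optimum is at the kink where x_1/1 = x_2/3, i.e. x_2 = 3·x_1.
Budget: p_1·x_1 + p_2·3·x_1 = M, so (p_1 + 3·p_2)·x_1 = M.
Demand: x_1*(p_1,p_2,M) = M/(p_1 + 3·p_2), x_2* = 3·M/(p_1 + 3·p_2).
Here 32.05 + 3·4 = 44.05, giving x_1* = 1.1351 and x_2* = 3.4052.
Expenditure on x_2: 4·3.4052 = 13.6209; share = 0.2724.

share on x_2 = 0.2724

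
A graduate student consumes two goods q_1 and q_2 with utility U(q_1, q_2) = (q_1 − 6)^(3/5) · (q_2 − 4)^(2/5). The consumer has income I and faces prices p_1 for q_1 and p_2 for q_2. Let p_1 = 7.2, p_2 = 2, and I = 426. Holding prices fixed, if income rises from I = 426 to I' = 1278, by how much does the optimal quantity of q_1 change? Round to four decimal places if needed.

Let q_1' = q_1−6, q_2' = q_2−4. MRS = (3/2)·q_2'/q_1' = p_1/p_2.
Substituting into the budget: q_1* = 6 + 0.6·(I − 6·p_1 − 4·p_2)/p_1, and q_2* = 4 + 0.4·(…)/p_2.
Discretionary income = 426 − 6·7.2 − 4·2 = 374.8; q_1* = 6 + 0.6·374.8/7.2 = 37.2333.
At I' = 1278: q_1* = 108.2333. Change: 108.2333 − 37.2333 = 71.

Δq_1* = 71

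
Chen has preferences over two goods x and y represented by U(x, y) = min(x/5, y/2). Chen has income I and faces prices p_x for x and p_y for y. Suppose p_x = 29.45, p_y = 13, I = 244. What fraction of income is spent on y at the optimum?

share on y = 0.1501

With perfect complements, no substitution: consume in ratio x:y = 5:2.
Budget: p_x·x + p_y·(2/5)·x = I, so (5·p_x + 2·p_y)·x = 5·I.
Demand: x*(p_x,p_y,I) = 5·I/(5·p_x + 2·p_y), y* = 2·I/(5·p_x + 2·p_y).
Here 5·29.45 + 2·13 = 173.25, giving x* = 7.0418 and y* = 2.8167.
Expenditure on y: 13·2.8167 = 36.6176; share = 0.1501.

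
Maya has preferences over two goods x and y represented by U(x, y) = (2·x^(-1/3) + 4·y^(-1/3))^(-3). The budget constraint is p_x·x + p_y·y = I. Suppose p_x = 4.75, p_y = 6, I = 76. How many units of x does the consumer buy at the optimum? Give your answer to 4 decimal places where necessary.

x* = 5.7493

From the CES first-order condition, (1/2)·(y/x)^(4/3) = p_x/p_y.
Solve for the ratio: y/x = [2·p_x/p_y]^(0.75).
Substitute y = (y/x)·x into the budget: x* = I/(p_x + p_y·(y/x)).
Numerically y/x = 1.411495, so x* = 76/(4.75 + 6·1.411495) = 5.7493.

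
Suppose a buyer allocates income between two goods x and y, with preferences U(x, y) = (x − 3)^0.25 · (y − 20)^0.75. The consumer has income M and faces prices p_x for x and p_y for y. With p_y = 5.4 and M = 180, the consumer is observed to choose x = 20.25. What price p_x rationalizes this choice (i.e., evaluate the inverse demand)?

MRS = (1/3)·(y−20)/(x−3). Tangency with p_x/p_y gives y−20 = 3·(p_x/p_y)·(x−3).
After buying the subsistence bundle (3, 20), a share 0.25 of the remaining income goes to x: x* = 3 + 0.25·(M − 3p_x − 20p_y)/p_x.
Set x* = 20.25 in the demand function and solve for p_x: p_x = 1.

p_x = 1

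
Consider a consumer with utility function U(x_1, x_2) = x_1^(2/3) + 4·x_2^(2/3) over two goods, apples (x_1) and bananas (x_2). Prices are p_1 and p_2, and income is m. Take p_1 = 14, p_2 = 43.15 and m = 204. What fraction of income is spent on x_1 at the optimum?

share on x_1 = 0.1292

From the CES first-order condition, (1/4)·(x_2/x_1)^(1/3) = p_1/p_2.
Solve for the ratio: x_2/x_1 = [4·p_1/p_2]^(3).
With the ratio pinned down, the budget gives x_1* = m/(p_1 + p_2·(x_2/x_1)) and x_2* = (x_2/x_1)·x_1*.
Numerically x_2/x_1 = 2.185857, so x_1* = 204/(14 + 43.15·2.185857) = 1.8833 and x_2* = 2.185857·1.8833 = 4.1167.
Expenditure on x_1: 14·1.8833 = 26.3664; share = 0.1292.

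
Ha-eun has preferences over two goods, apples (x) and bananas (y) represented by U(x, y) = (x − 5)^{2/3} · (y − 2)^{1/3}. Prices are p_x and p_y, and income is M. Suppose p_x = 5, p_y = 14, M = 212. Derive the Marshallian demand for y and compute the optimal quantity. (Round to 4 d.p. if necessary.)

Let x' = x−5, y' = y−2. MRS = 2·y'/x' = p_x/p_y.
Substituting into the budget: x* = 5 + 2/3·(M − 5·p_x − 2·p_y)/p_x, and y* = 2 + 1/3·(…)/p_y.
Discretionary income = 212 − 5·5 − 2·14 = 159; y* = 2 + 1/3·159/14 = 5.7857.

y* = 5.7857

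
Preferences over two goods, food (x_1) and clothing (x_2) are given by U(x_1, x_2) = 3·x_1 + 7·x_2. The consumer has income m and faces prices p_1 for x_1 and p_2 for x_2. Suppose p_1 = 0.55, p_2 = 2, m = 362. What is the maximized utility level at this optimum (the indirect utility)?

V = 1974.5455

Perfect substitutes: compare marginal utility per dollar. 3/p_1 vs 7/p_2 → 5.4545 vs 3.5.
x_1 gives more utility per dollar, so spend all income on x_1: x_1* = m/p_1, x_2* = 0.
Numerically: x_1* = 658.1818, x_2* = 0.
Utility at the optimum: U(658.1818, 0) = 1974.5455.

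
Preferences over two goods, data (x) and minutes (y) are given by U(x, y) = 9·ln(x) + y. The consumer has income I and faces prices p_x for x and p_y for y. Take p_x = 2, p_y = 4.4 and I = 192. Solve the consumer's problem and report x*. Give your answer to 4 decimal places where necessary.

Set MRS = p_x/p_y: (9/x)/1 = p_x/p_y.
So x*(p_x,p_y) = 9·p_y/p_x, independent of income; and y* = (I − 9·p_y)/p_y.
At the given prices: x* = 9·4.4/2 = 19.8.

x* = 19.8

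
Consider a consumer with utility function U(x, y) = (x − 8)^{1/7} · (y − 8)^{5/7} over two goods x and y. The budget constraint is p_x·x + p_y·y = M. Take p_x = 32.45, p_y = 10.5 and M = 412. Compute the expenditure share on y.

MRS = (1/5)·(y−8)/(x−8). Tangency with p_x/p_y gives y−8 = 5·(p_x/p_y)·(x−8).
After buying the subsistence bundle (8, 8), a share 1/6 of the remaining income goes to x: x* = 8 + 1/6·(M − 8p_x − 8p_y)/p_x.
Discretionary income = 412 − 8·32.45 − 8·10.5 = 68.4; x* = 8 + 1/6·68.4/32.45 = 8.3513; y* = 8 + 5/6·68.4/10.5 = 13.4286.
Expenditure on y: 10.5·13.4286 = 141; share = 0.3422.

share on y = 0.3422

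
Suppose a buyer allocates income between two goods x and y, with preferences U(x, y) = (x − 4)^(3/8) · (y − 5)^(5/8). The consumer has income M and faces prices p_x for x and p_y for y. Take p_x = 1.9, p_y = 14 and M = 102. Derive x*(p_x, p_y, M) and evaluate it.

This is Cobb-Douglas in (x−4, y−5): tangency gives 0.375·p_y·(y−5) = 0.625·p_x·(x−4).
After buying the subsistence bundle (4, 5), a share 0.375 of the remaining income goes to x: x* = 4 + 0.375·(M − 4p_x − 5p_y)/p_x.
Discretionary income = 102 − 4·1.9 − 5·14 = 24.4; x* = 4 + 0.375·24.4/1.9 = 8.8158.

x* = 8.8158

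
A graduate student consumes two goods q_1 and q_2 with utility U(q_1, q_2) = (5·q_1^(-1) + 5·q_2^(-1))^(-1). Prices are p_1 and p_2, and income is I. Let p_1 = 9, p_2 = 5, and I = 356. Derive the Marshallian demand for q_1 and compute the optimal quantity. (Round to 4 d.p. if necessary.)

q_1* = 22.6633

MU_q_1 ∝ 5·q_1^(-2), MU_q_2 ∝ 5·q_2^(-2), so MRS = (q_2/q_1)^(2) = p_1/p_2.
Hence q_2/q_1 = (p_1/p_2)^(1/(2)), i.e. raised to the 0.5 power.
With the ratio pinned down, the budget gives q_1* = I/(p_1 + p_2·(q_2/q_1)) and q_2* = (q_2/q_1)·q_1*.
Numerically q_2/q_1 = 1.341641, so q_1* = 356/(9 + 5·1.341641) = 22.6633.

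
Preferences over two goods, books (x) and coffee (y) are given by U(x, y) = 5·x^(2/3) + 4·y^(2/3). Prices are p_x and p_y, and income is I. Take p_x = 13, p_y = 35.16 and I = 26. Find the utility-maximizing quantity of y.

y* = 0.0484

MRS = MU_x/MU_y = (5/4)·(y/x)^(1/3). Set equal to p_x/p_y.
Solve for the ratio: y/x = [(4/5)·p_x/p_y]^(3).
Substitute y = (y/x)·x into the budget: x* = I/(p_x + p_y·(y/x)).
Numerically y/x = 0.025879, so x* = 26/(13 + 35.16·0.025879) = 1.8692 and y* = 0.025879·1.8692 = 0.0484.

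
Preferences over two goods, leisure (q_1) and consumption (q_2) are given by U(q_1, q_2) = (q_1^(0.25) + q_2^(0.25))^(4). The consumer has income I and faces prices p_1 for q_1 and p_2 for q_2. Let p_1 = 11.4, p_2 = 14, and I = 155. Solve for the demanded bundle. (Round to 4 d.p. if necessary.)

MRS = MU_q_1/MU_q_2 = (q_2/q_1)^(0.75). Set equal to p_1/p_2.
Hence q_2/q_1 = (p_1/p_2)^(1/(0.75)), i.e. raised to the 4/3 power.
Substitute q_2 = (q_2/q_1)·q_1 into the budget: q_1* = I/(p_1 + p_2·(q_2/q_1)).
Numerically q_2/q_1 = 0.760389, so q_1* = 155/(11.4 + 14·0.760389) = 7.0309 and q_2* = 0.760389·7.0309 = 5.3462.

q_1* = 7.0309, q_2* = 5.3462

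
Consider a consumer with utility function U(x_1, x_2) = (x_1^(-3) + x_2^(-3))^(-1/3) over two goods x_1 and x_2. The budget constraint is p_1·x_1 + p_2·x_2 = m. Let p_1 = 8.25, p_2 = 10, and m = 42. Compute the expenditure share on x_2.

From the CES first-order condition, (x_2/x_1)^(4) = p_1/p_2.
Solve for the ratio: x_2/x_1 = [p_1/p_2]^(0.25).
Substitute x_2 = (x_2/x_1)·x_1 into the budget: x_1* = m/(p_1 + p_2·(x_2/x_1)).
Numerically x_2/x_1 = 0.953045, so x_1* = 42/(8.25 + 10·0.953045) = 2.3621 and x_2* = 0.953045·2.3621 = 2.2512.
Expenditure on x_2: 10·2.2512 = 22.5123; share = 0.536.

share on x_2 = 0.536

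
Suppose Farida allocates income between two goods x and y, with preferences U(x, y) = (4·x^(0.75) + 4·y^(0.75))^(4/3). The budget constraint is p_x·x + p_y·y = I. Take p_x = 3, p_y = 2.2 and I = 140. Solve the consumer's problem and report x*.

x* = 13.1988

MU_x ∝ 4·x^(-0.25), MU_y ∝ 4·y^(-0.25), so MRS = (y/x)^(0.25) = p_x/p_y.
Solve for the ratio: y/x = [p_x/p_y]^(4).
Substitute y = (y/x)·x into the budget: x* = I/(p_x + p_y·(y/x)).
Numerically y/x = 3.457756, so x* = 140/(3 + 2.2·3.457756) = 13.1988.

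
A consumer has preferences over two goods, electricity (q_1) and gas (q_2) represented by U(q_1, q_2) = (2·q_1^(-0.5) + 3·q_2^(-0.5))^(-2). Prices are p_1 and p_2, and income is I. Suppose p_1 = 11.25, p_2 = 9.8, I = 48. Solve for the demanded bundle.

q_1* = 1.8951, q_2* = 2.7225

MU_q_1 ∝ 2·q_1^(-1.5), MU_q_2 ∝ 3·q_2^(-1.5), so MRS = (2/3)·(q_2/q_1)^(1.5) = p_1/p_2.
Hence q_2/q_1 = ((3/2)·p_1/p_2)^(1/(1.5)), i.e. raised to the 2/3 power.
With the ratio pinned down, the budget gives q_1* = I/(p_1 + p_2·(q_2/q_1)) and q_2* = (q_2/q_1)·q_1*.
Numerically q_2/q_1 = 1.436631, so q_1* = 48/(11.25 + 9.8·1.436631) = 1.8951 and q_2* = 1.436631·1.8951 = 2.7225.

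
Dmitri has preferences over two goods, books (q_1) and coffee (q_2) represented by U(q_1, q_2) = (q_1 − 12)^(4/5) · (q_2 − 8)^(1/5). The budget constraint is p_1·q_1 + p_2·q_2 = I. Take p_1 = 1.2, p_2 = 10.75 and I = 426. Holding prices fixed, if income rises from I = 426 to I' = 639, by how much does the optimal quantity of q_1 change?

Substituting into the budget: q_1* = 12 + 0.8·(I − 12·p_1 − 8·p_2)/p_1, and q_2* = 8 + 0.2·(…)/p_2.
Discretionary income = 426 − 12·1.2 − 8·10.75 = 325.6; q_1* = 12 + 0.8·325.6/1.2 = 229.0667.
At I' = 639: q_1* = 371.0667. Change: 371.0667 − 229.0667 = 142.

Δq_1* = 142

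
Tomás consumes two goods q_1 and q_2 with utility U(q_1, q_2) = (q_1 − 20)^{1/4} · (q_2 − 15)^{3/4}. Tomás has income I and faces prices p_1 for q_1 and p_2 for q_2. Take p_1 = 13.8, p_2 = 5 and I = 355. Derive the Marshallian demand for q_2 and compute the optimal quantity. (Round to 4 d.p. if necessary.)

After buying the subsistence bundle (20, 15), a share 0.25 of the remaining income goes to q_1: q_1* = 20 + 0.25·(I − 20p_1 − 15p_2)/p_1.
Discretionary income = 355 − 20·13.8 − 15·5 = 4; q_2* = 15 + 0.75·4/5 = 15.6.

q_2* = 15.6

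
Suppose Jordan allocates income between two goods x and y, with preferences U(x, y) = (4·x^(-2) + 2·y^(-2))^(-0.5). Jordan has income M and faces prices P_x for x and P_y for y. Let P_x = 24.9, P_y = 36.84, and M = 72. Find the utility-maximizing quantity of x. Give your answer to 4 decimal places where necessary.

MU_x ∝ 4·x^(-3), MU_y ∝ 2·y^(-3), so MRS = 2·(y/x)^(3) = P_x/P_y.
Hence y/x = ((1/2)·P_x/P_y)^(1/(3)), i.e. raised to the 1/3 power.
With the ratio pinned down, the budget gives x* = M/(P_x + P_y·(y/x)) and y* = (y/x)·x*.
Numerically y/x = 0.696546, so x* = 72/(24.9 + 36.84·0.696546) = 1.424.

x* = 1.424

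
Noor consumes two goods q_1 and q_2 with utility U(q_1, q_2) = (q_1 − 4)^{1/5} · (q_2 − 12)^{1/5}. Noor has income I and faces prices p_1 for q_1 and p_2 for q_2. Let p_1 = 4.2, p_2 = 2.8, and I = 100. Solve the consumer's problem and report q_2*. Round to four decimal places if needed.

q_2* = 20.8571

MRS = (q_2−12)/(q_1−4). Tangency with p_1/p_2 gives q_2−12 = (p_1/p_2)·(q_1−4).
After buying the subsistence bundle (4, 12), a share 0.5 of the remaining income goes to q_1: q_1* = 4 + 0.5·(I − 4p_1 − 12p_2)/p_1.
Discretionary income = 100 − 4·4.2 − 12·2.8 = 49.6; q_2* = 12 + 0.5·49.6/2.8 = 20.8571.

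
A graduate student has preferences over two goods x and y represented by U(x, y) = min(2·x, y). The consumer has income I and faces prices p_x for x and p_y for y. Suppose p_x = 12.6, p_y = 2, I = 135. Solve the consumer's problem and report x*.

Leontief preferences: the optimum is at the kink where x/1 = y/2, i.e. y = 2·x.
Budget: p_x·x + p_y·2·x = I, so (p_x + 2·p_y)·x = I.
Demand: x*(p_x,p_y,I) = I/(p_x + 2·p_y), y* = 2·I/(p_x + 2·p_y).
Here 12.6 + 2·2 = 16.6, giving x* = 8.1325.

x* = 8.1325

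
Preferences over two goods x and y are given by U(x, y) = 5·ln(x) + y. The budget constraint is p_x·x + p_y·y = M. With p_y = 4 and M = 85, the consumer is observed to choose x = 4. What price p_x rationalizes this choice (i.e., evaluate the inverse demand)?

p_x = 5

MU_x = 5/x, MU_y = 1. Tangency: 5/x = p_x/p_y.
So x*(p_x,p_y) = 5·p_y/p_x, independent of income; and y* = (M − 5·p_y)/p_y.
Set x* = 4 in the demand function and solve for p_x: p_x = 5.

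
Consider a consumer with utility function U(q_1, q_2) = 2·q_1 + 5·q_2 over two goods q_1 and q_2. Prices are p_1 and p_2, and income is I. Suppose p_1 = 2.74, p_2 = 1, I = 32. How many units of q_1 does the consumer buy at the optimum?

q_1* = 0

q_2 gives more utility per dollar, so spend all income on q_2: q_2* = I/p_2, q_1* = 0.
Numerically: q_1* = 0, q_2* = 32.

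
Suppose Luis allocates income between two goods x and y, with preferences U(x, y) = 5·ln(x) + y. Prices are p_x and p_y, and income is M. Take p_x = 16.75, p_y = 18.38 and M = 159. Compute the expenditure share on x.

MU_x = 5/x, MU_y = 1. Tangency: 5/x = p_x/p_y.
So x*(p_x,p_y) = 5·p_y/p_x, independent of income; and y* = (M − 5·p_y)/p_y.
At the given prices: x* = 5·18.38/16.75 = 5.4866, and y* = 3.6507.
Expenditure on x: 16.75·5.4866 = 91.9; share = 0.578.

share on x = 0.578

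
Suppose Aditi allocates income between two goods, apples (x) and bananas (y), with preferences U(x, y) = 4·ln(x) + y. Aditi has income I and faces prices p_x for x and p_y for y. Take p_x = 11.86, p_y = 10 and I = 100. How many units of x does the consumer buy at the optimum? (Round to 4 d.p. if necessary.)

x* = 3.3727

Set MRS = p_x/p_y: (4/x)/1 = p_x/p_y.
So x*(p_x,p_y) = 4·p_y/p_x, independent of income; and y* = (I − 4·p_y)/p_y.
At the given prices: x* = 4·10/11.86 = 3.3727.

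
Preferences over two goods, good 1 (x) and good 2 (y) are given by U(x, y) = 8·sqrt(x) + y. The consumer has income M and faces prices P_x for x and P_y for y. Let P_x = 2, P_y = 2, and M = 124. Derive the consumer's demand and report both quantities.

Utility is quasi-linear in y; the FOC for x is 4/√x = P_x/P_y.
Solve: √x = 4·P_y/P_x, so x*(P_x,P_y) = (4·P_y/P_x)², and y* = (M − P_x·x*)/P_y.
Plugging in: x* = (4·2/2)² = 16, y* = 46.

x* = 16, y* = 46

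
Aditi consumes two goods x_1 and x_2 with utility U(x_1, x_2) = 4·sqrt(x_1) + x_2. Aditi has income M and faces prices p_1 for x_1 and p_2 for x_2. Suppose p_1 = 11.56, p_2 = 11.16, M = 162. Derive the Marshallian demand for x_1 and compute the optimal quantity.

x_1* = 3.728

MU_x_1 = 2/√x_1, MU_x_2 = 1. Tangency: 2/√x_1 = p_1/p_2.
Thus x_1* = (2·p_2/p_1)² — independent of M — with the rest of income spent on x_2.
Plugging in: x_1* = (2·11.16/11.56)² = 3.728.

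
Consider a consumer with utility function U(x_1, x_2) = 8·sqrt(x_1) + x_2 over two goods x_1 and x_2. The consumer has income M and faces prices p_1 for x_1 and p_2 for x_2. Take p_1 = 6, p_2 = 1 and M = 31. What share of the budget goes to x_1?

Utility is quasi-linear in x_2; the FOC for x_1 is 4/√x_1 = p_1/p_2.
Solve: √x_1 = 4·p_2/p_1, so x_1*(p_1,p_2) = (4·p_2/p_1)², and x_2* = (M − p_1·x_1*)/p_2.
Plugging in: x_1* = (4·1/6)² = 0.4444, x_2* = 28.3333.
Expenditure on x_1: 6·0.4444 = 2.6667; share = 0.086.

share on x_1 = 0.086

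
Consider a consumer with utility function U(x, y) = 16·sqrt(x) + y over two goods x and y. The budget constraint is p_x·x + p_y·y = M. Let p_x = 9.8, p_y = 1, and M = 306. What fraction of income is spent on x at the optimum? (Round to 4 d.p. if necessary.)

MU_x = 8/√x, MU_y = 1. Tangency: 8/√x = p_x/p_y.
Thus x* = (8·p_y/p_x)² — independent of M — with the rest of income spent on y.
Plugging in: x* = (8·1/9.8)² = 0.6664, y* = 299.4694.
Expenditure on x: 9.8·0.6664 = 6.5306; share = 0.0213.

share on x = 0.0213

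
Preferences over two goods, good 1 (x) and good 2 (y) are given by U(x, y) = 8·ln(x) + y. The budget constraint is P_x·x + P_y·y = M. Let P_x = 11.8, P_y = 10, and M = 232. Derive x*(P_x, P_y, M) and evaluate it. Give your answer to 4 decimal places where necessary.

So x*(P_x,P_y) = 8·P_y/P_x, independent of income; and y* = (M − 8·P_y)/P_y.
At the given prices: x* = 8·10/11.8 = 6.7797.

x* = 6.7797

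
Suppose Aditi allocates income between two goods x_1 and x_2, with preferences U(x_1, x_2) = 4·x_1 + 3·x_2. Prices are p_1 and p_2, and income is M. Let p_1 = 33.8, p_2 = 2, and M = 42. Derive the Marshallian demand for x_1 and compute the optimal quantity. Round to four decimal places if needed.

Perfect substitutes: compare marginal utility per dollar. 4/p_1 vs 3/p_2 → 0.1183 vs 1.5.
x_2 gives more utility per dollar, so spend all income on x_2: x_2* = M/p_2, x_1* = 0.
Numerically: x_1* = 0, x_2* = 21.

x_1* = 0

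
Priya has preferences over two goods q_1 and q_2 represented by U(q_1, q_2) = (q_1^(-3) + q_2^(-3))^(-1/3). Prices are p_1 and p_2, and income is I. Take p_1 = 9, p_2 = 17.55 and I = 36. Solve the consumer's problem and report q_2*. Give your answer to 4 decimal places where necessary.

q_2* = 1.2773

From the CES first-order condition, (q_2/q_1)^(4) = p_1/p_2.
Solve for the ratio: q_2/q_1 = [p_1/p_2]^(0.25).
Substitute q_2 = (q_2/q_1)·q_1 into the budget: q_1* = I/(p_1 + p_2·(q_2/q_1)).
Numerically q_2/q_1 = 0.846236, so q_1* = 36/(9 + 17.55·0.846236) = 1.5093 and q_2* = 0.846236·1.5093 = 1.2773.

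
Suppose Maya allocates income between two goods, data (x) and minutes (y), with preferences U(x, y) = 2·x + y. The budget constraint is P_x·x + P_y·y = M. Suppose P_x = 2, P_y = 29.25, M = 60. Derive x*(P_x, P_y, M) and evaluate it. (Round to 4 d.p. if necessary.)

Linear utility — the consumer picks whichever good has higher MU/price: 2/2 = 1 vs 1/29.25 = 0.0342.
x gives more utility per dollar, so spend all income on x: x* = M/P_x, y* = 0.
Numerically: x* = 30, y* = 0.

x* = 30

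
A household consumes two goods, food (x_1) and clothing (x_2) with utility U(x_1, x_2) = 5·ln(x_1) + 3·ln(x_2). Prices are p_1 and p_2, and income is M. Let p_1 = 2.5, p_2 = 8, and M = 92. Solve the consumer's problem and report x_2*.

MU_x_1/MU_x_2 = (5·x_2)/(3·x_1); tangency sets this equal to p_1/p_2.
So 5·p_2·x_2 = 3·p_1·x_1; combined with the budget, a share 0.625 of income goes to x_1.
Demand: x_1*(p_1,p_2,M) = 0.625·M/p_1 and x_2* = 0.375·M/p_2.
At p_1=2.5, p_2=8, M=92: x_2* = 0.375·92/8 = 4.3125.

x_2* = 4.3125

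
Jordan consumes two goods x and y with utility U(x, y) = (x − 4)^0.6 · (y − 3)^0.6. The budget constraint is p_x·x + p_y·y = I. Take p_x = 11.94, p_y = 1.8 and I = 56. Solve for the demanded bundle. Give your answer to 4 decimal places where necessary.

Let x' = x−4, y' = y−3. MRS = y'/x' = p_x/p_y.
After buying the subsistence bundle (4, 3), a share 0.5 of the remaining income goes to x: x* = 4 + 0.5·(I − 4p_x − 3p_y)/p_x.
Discretionary income = 56 − 4·11.94 − 3·1.8 = 2.84; x* = 4 + 0.5·2.84/11.94 = 4.1189; y* = 3 + 0.5·2.84/1.8 = 3.7889.

x* = 4.1189, y* = 3.7889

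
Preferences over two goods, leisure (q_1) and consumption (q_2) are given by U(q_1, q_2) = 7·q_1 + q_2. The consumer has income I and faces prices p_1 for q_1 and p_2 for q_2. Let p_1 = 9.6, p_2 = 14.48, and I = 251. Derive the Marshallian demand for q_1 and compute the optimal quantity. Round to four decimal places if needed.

q_1* = 26.1458

Linear utility — the consumer picks whichever good has higher MU/price: 7/9.6 = 0.7292 vs 1/14.48 = 0.0691.
q_1 gives more utility per dollar, so spend all income on q_1: q_1* = I/p_1, q_2* = 0.
Numerically: q_1* = 26.1458, q_2* = 0.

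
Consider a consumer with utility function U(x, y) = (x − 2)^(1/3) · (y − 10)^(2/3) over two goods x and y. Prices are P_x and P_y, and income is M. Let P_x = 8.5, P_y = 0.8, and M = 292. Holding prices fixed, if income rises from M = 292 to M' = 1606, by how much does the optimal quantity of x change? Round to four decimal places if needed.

Δx* = 51.5294

MRS = (1/2)·(y−10)/(x−2). Tangency with P_x/P_y gives y−10 = 2·(P_x/P_y)·(x−2).
Substituting into the budget: x* = 2 + 1/3·(M − 2·P_x − 10·P_y)/P_x, and y* = 10 + 2/3·(…)/P_y.
Discretionary income = 292 − 2·8.5 − 10·0.8 = 267; x* = 2 + 1/3·267/8.5 = 12.4706.
At M' = 1606: x* = 64. Change: 64 − 12.4706 = 51.5294.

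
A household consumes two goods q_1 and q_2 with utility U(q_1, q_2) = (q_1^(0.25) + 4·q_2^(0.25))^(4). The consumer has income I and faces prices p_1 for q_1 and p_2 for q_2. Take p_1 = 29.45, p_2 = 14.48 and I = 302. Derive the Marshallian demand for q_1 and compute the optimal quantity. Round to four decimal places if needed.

MRS = MU_q_1/MU_q_2 = (1/4)·(q_2/q_1)^(0.75). Set equal to p_1/p_2.
Hence q_2/q_1 = (4·p_1/p_2)^(1/(0.75)), i.e. raised to the 4/3 power.
With the ratio pinned down, the budget gives q_1* = I/(p_1 + p_2·(q_2/q_1)) and q_2* = (q_2/q_1)·q_1*.
Numerically q_2/q_1 = 16.361972, so q_1* = 302/(29.45 + 14.48·16.361972) = 1.1338.

q_1* = 1.1338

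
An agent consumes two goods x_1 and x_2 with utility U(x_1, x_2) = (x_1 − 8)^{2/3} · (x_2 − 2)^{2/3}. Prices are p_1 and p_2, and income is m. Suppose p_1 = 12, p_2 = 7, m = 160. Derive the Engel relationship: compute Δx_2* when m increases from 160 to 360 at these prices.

Δx_2* = 14.2857

Let x_1' = x_1−8, x_2' = x_2−2. MRS = x_2'/x_1' = p_1/p_2.
After buying the subsistence bundle (8, 2), a share 0.5 of the remaining income goes to x_1: x_1* = 8 + 0.5·(m − 8p_1 − 2p_2)/p_1.
Discretionary income = 160 − 8·12 − 2·7 = 50; x_2* = 2 + 0.5·50/7 = 5.5714.
At m' = 360: x_2* = 19.8571. Change: 19.8571 − 5.5714 = 14.2857.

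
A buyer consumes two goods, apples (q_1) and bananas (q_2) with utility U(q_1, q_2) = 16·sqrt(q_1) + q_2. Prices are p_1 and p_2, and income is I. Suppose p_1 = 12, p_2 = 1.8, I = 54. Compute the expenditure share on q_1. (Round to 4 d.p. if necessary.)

Thus q_1* = (8·p_2/p_1)² — independent of I — with the rest of income spent on q_2.
Plugging in: q_1* = (8·1.8/12)² = 1.44, q_2* = 20.4.
Expenditure on q_1: 12·1.44 = 17.28; share = 0.32.

share on q_1 = 0.32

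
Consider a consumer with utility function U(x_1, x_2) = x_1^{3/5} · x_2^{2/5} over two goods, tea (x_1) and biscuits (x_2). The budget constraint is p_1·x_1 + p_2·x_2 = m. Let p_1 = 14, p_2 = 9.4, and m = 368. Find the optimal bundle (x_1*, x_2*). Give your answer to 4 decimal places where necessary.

x_1* = 15.7714, x_2* = 15.6596

Tangency: MRS = (3/2)·x_2/x_1 = p_1/p_2.
So 0.6·p_2·x_2 = 0.4·p_1·x_1; combined with the budget, a share 0.6 of income goes to x_1.
Demand: x_1*(p_1,p_2,m) = 0.6·m/p_1 and x_2* = 0.4·m/p_2.
At p_1=14, p_2=9.4, m=368: x_1* = 0.6·368/14 = 15.7714, x_2* = 15.6596.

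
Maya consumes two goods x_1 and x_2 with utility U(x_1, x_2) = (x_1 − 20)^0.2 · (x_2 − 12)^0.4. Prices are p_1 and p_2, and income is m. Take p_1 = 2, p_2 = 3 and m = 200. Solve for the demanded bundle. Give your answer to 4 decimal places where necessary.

x_1* = 40.6667, x_2* = 39.5556

MRS = (1/2)·(x_2−12)/(x_1−20). Tangency with p_1/p_2 gives x_2−12 = 2·(p_1/p_2)·(x_1−20).
After buying the subsistence bundle (20, 12), a share 1/3 of the remaining income goes to x_1: x_1* = 20 + 1/3·(m − 20p_1 − 12p_2)/p_1.
Discretionary income = 200 − 20·2 − 12·3 = 124; x_1* = 20 + 1/3·124/2 = 40.6667; x_2* = 12 + 2/3·124/3 = 39.5556.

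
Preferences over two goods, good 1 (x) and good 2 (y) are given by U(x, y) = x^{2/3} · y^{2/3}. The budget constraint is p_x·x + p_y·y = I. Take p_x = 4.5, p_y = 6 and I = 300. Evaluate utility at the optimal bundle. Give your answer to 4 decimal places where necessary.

MU_x/MU_y = (2/3·y)/(2/3·x); tangency sets this equal to p_x/p_y.
Rearranging, p_y·y = p_x·x. Substituting into the budget gives p_x·x·(1 + 1) = I.
Demand: x*(p_x,p_y,I) = 0.5·I/p_x and y* = 0.5·I/p_y.
At p_x=4.5, p_y=6, I=300: x* = 0.5·300/4.5 = 33.3333, y* = 25.
Utility at the optimum: U(33.3333, 25) = 88.5549.

V = 88.5549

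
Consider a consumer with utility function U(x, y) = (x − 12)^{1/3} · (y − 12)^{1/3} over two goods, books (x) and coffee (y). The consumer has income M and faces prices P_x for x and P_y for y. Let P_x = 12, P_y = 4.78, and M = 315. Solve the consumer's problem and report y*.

y* = 23.887

MRS = (y−12)/(x−12). Tangency with P_x/P_y gives y−12 = (P_x/P_y)·(x−12).
After buying the subsistence bundle (12, 12), a share 0.5 of the remaining income goes to x: x* = 12 + 0.5·(M − 12P_x − 12P_y)/P_x.
Discretionary income = 315 − 12·12 − 12·4.78 = 113.64; y* = 12 + 0.5·113.64/4.78 = 23.887.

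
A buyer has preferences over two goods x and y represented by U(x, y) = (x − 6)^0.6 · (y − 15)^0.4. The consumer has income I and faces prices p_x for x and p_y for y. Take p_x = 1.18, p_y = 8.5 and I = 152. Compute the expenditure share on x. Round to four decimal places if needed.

This is Cobb-Douglas in (x−6, y−15): tangency gives 0.6·p_y·(y−15) = 0.4·p_x·(x−6).
After buying the subsistence bundle (6, 15), a share 0.6 of the remaining income goes to x: x* = 6 + 0.6·(I − 6p_x − 15p_y)/p_x.
Discretionary income = 152 − 6·1.18 − 15·8.5 = 17.42; x* = 6 + 0.6·17.42/1.18 = 14.8576; y* = 15 + 0.4·17.42/8.5 = 15.8198.
Expenditure on x: 1.18·14.8576 = 17.532; share = 0.1153.

share on x = 0.1153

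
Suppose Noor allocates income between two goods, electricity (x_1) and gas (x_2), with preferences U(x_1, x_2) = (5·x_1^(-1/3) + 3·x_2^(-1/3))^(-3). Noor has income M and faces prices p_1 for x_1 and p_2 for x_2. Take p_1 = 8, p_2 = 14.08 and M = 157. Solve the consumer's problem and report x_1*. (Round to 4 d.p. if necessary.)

From the CES first-order condition, (5/3)·(x_2/x_1)^(4/3) = p_1/p_2.
Solve for the ratio: x_2/x_1 = [(3/5)·p_1/p_2]^(0.75).
Substitute x_2 = (x_2/x_1)·x_1 into the budget: x_1* = M/(p_1 + p_2·(x_2/x_1)).
Numerically x_2/x_1 = 0.446148, so x_1* = 157/(8 + 14.08·0.446148) = 10.993.

x_1* = 10.993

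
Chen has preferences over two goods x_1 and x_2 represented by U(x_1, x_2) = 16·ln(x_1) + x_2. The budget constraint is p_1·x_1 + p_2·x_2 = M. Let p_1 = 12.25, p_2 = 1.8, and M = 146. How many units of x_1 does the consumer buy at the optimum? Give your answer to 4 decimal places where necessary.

x_1* = 2.351

MU_x_1 = 16/x_1, MU_x_2 = 1. Tangency: 16/x_1 = p_1/p_2.
So x_1*(p_1,p_2) = 16·p_2/p_1, independent of income; and x_2* = (M − 16·p_2)/p_2.
At the given prices: x_1* = 16·1.8/12.25 = 2.351.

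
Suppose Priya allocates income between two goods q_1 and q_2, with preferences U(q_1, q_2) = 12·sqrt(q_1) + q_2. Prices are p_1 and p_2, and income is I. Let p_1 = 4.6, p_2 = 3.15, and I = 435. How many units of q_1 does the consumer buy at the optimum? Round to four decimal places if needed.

q_1* = 16.8814

Set MRS = p_1/p_2: 6·q_1^(−1/2) = p_1/p_2.
Thus q_1* = (6·p_2/p_1)² — independent of I — with the rest of income spent on q_2.
Plugging in: q_1* = (6·3.15/4.6)² = 16.8814.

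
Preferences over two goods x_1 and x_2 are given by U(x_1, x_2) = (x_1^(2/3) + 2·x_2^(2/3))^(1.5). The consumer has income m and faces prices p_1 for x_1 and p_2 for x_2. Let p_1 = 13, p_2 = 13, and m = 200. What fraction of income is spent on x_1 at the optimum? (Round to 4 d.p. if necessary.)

MRS = MU_x_1/MU_x_2 = (1/2)·(x_2/x_1)^(1/3). Set equal to p_1/p_2.
Hence x_2/x_1 = (2·p_1/p_2)^(1/(1/3)), i.e. raised to the 3 power.
Substitute x_2 = (x_2/x_1)·x_1 into the budget: x_1* = m/(p_1 + p_2·(x_2/x_1)).
Numerically x_2/x_1 = 8, so x_1* = 200/(13 + 13·8) = 1.7094 and x_2* = 8·1.7094 = 13.6752.
Expenditure on x_1: 13·1.7094 = 22.2222; share = 0.1111.

share on x_1 = 0.1111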